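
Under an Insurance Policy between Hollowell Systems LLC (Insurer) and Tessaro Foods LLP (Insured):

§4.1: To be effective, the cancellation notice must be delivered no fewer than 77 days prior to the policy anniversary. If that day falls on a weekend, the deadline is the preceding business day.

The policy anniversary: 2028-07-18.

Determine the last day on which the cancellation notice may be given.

2028-05-02

2028-07-18 minus 77 days is 2028-05-02. That is a Tuesday, so no adjustment is needed.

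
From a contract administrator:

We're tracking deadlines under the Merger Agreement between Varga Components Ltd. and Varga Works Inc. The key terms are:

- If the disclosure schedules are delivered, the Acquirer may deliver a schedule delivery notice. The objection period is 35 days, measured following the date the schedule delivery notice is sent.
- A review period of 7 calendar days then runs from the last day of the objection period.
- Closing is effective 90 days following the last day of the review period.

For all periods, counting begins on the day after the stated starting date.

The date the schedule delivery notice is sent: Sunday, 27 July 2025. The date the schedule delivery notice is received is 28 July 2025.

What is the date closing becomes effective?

The last day of the objection period: 35 calendar days after 27 July 2025 is 31 August 2025.
The last day of the review period: 31 August 2025 + 7 days = 7 September 2025.
The date closing becomes effective: 90 calendar days after 7 September 2025 is 6 December 2025.

6 December 2025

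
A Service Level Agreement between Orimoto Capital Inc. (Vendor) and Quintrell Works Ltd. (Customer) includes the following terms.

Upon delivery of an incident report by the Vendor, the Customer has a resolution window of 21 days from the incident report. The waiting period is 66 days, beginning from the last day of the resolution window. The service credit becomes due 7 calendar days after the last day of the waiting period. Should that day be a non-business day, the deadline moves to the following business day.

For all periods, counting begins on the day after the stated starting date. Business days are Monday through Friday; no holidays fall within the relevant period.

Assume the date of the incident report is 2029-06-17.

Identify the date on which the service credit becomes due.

The last day of the resolution window: 2029-06-17 + 21 days = 2029-07-08.
The last day of the waiting period: 2029-07-08 + 66 days = 2029-09-12.
Adding 7 calendar days to 2029-09-12 gives 2029-09-19, which is the date on which the service credit becomes due. 2029-09-19 is a Wednesday, so no roll-forward applies.

2029-09-19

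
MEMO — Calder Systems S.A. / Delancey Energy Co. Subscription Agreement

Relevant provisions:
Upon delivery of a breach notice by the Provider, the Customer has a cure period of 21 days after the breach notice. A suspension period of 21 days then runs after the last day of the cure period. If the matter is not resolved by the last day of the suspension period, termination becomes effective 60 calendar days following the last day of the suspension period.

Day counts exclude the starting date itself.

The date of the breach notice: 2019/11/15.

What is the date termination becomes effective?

Adding 21 calendar days to 2019/11/15 gives 2019/12/06, which is the last day of the cure period.
The last day of the suspension period: 2019/12/06 + 21 days = 2019/12/27.
Adding 60 calendar days to 2019/12/27 gives 2020/02/25, which is the date termination becomes effective.

2020/02/25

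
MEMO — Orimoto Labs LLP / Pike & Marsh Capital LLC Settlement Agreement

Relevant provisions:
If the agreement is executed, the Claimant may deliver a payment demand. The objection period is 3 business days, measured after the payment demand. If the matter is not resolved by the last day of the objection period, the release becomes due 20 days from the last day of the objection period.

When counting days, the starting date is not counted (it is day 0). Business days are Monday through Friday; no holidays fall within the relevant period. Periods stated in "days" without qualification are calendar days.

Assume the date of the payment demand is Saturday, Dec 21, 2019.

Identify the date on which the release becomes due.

From Saturday, Dec 21, 2019, 3 business days (Dec 23, Dec 24, Dec 25, skipping weekends) brings us to Wednesday, Dec 25, 2019, which is the last day of the objection period.
Adding 20 calendar days to Dec 25, 2019 gives Jan 14, 2020, which is the date on which the release becomes due.

Jan 14, 2020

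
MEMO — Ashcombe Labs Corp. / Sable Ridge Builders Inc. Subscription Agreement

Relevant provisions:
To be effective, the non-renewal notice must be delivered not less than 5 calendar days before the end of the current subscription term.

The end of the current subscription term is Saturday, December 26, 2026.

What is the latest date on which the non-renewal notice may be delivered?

December 26, 2026 minus 5 days is December 21, 2026.

December 21, 2026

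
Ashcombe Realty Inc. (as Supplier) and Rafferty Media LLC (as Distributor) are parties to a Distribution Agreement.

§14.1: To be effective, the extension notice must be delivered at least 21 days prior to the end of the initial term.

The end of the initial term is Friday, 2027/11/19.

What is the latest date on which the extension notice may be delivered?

2027/10/29

2027/11/19 minus 21 days is 2027/10/29.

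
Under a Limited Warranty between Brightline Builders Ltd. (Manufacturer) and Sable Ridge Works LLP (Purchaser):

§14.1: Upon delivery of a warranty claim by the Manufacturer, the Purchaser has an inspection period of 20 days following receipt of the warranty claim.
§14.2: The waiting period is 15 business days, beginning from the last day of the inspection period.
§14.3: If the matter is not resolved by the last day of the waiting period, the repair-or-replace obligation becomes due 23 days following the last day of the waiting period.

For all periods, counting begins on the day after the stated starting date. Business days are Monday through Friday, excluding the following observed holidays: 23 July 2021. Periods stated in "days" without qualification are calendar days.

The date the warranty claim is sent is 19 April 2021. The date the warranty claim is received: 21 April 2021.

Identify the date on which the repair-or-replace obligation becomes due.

24 June 2021

Adding 20 calendar days to 21 April 2021 gives 11 May 2021, which is the last day of the inspection period.
The last day of the waiting period: 15 business days after Tuesday, 11 May 2021, skipping weekends — May 12, May 13, May 14, May 17, …, May 28, May 31, Jun 1 — lands on Tuesday, 1 June 2021.
Adding 23 calendar days to 1 June 2021 gives 24 June 2021, which is the date on which the repair-or-replace obligation becomes due.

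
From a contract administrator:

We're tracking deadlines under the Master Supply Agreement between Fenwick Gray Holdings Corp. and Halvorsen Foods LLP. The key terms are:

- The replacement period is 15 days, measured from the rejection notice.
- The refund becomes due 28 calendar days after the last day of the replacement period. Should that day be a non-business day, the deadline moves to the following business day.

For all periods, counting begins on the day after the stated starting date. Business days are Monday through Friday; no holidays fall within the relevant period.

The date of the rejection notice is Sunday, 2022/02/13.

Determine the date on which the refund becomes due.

The last day of the replacement period: 2022/02/13 + 15 days = 2022/02/28.
The date on which the refund becomes due: 2022/02/28 + 28 days = 2022/03/28. 2022/03/28 is a Monday, so no roll-forward applies.

2022/03/28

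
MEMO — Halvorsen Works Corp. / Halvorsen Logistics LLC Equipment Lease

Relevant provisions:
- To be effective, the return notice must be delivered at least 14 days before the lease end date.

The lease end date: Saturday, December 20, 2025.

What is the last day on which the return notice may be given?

Counting back 14 calendar days from December 20, 2025 gives December 6, 2025.

December 6, 2025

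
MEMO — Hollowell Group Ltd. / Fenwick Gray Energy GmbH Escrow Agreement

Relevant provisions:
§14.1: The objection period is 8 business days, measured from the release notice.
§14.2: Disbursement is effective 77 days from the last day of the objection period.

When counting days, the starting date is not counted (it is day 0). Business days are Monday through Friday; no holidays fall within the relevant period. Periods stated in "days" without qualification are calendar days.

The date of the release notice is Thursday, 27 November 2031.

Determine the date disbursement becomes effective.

From Thursday, 27 November 2031, 8 business days (Nov 28, Dec 1, Dec 2, Dec 3, Dec 4, Dec 5, Dec 8, Dec 9, skipping weekends) brings us to Tuesday, 9 December 2031, which is the last day of the objection period.
Adding 77 calendar days to 9 December 2031 gives 24 February 2032, which is the date disbursement becomes effective.

24 February 2032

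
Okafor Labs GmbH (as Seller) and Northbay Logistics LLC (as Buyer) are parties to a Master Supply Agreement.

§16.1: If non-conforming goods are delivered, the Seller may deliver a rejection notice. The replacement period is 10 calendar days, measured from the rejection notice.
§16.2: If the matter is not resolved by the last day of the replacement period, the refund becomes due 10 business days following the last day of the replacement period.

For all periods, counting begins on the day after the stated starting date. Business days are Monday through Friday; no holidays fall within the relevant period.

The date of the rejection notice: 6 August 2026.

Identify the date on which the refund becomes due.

28 August 2026

Adding 10 calendar days to 6 August 2026 gives 16 August 2026, which is the last day of the replacement period.
The date on which the refund becomes due: counting 10 business days from Sunday, 16 August 2026 (Aug 17, Aug 18, Aug 19, Aug 20, Aug 21, Aug 24, Aug 25, Aug 26, Aug 27, Aug 28, skipping weekends) reaches Friday, 28 August 2026.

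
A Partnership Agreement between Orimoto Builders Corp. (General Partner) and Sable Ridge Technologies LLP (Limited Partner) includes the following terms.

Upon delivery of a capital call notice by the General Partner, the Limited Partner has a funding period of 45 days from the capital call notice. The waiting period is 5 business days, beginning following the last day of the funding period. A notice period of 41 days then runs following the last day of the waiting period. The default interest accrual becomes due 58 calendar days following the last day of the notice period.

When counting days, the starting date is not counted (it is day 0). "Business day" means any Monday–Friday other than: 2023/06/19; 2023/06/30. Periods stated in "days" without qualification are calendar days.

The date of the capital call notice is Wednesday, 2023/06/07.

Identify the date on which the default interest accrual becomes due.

The last day of the funding period: 2023/06/07 + 45 days = 2023/07/22.
From Saturday, 2023/07/22, 5 business days (Jul 24, Jul 25, Jul 26, Jul 27, Jul 28, skipping weekends) brings us to Friday, 2023/07/28, which is the last day of the waiting period.
The last day of the notice period: 41 calendar days after 2023/07/28 is 2023/09/07.
The date on which the default interest accrual becomes due: 58 calendar days after 2023/09/07 is 2023/11/04.

2023/11/04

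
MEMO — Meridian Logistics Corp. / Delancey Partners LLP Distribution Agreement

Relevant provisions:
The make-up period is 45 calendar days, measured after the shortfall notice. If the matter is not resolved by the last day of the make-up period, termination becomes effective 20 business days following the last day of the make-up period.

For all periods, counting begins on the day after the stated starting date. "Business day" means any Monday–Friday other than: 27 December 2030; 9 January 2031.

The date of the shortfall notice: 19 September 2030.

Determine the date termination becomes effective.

Adding 45 calendar days to 19 September 2030 gives 3 November 2030, which is the last day of the make-up period.
From Sunday, 3 November 2030, 20 business days (Nov 4, Nov 5, Nov 6, Nov 7, …, Nov 27, Nov 28, Nov 29, skipping weekends) brings us to Friday, 29 November 2030, which is the date termination becomes effective.

29 November 2030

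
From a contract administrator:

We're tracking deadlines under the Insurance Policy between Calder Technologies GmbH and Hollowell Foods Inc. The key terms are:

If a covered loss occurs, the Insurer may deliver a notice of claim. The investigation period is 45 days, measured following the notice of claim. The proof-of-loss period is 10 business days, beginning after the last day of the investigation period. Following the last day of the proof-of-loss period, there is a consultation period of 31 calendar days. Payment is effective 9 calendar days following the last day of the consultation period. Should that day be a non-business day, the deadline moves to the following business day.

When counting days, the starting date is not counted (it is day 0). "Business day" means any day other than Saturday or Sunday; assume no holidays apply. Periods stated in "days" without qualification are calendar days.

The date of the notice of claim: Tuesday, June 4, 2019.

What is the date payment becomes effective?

September 11, 2019

Adding 45 calendar days to June 4, 2019 gives July 19, 2019, which is the last day of the investigation period.
From Friday, July 19, 2019, 10 business days (Jul 22, Jul 23, Jul 24, Jul 25, Jul 26, Jul 29, Jul 30, Jul 31, Aug 1, Aug 2, skipping weekends) brings us to Friday, August 2, 2019, which is the last day of the proof-of-loss period.
The last day of the consultation period: 31 calendar days after August 2, 2019 is September 2, 2019.
Adding 9 calendar days to September 2, 2019 gives September 11, 2019, which is the date payment becomes effective. September 11, 2019 is a Wednesday, so no roll-forward applies.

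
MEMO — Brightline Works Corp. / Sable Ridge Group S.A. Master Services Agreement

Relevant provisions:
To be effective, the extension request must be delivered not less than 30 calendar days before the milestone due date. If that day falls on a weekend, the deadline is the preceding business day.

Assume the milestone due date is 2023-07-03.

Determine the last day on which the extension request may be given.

Counting back 30 calendar days from 2023-07-03 gives 2023-06-03. That is a Saturday, so the deadline moves back to Friday, 2023-06-02.

2023-06-02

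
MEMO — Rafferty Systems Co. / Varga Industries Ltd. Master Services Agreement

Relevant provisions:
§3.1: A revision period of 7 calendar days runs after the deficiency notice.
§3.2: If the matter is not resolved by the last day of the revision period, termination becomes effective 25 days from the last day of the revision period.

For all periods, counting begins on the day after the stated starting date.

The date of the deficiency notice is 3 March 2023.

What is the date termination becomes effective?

The last day of the revision period: 7 calendar days after 3 March 2023 is 10 March 2023.
The date termination becomes effective: 25 calendar days after 10 March 2023 is 4 April 2023.

4 April 2023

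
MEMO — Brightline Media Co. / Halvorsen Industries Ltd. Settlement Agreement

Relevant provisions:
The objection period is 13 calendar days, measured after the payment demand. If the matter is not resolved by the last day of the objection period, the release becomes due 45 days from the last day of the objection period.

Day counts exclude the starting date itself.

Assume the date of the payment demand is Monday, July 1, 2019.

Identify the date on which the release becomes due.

The last day of the objection period: July 1, 2019 + 13 days = July 14, 2019.
Adding 45 calendar days to July 14, 2019 gives August 28, 2019, which is the date on which the release becomes due.

August 28, 2019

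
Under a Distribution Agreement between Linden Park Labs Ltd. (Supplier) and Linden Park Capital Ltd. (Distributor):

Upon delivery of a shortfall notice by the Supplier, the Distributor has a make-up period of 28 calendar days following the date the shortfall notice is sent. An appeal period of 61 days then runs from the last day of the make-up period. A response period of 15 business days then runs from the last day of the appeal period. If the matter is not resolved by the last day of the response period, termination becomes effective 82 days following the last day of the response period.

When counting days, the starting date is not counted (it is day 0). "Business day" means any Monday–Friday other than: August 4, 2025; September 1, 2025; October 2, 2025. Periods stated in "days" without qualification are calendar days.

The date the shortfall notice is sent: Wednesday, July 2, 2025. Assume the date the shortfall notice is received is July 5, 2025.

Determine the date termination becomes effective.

Adding 28 calendar days to July 2, 2025 gives July 30, 2025, which is the last day of the make-up period.
The last day of the appeal period: July 30, 2025 + 61 days = September 29, 2025.
From Monday, September 29, 2025, 15 business days (Sep 30, Oct 1, Oct 3, Oct 6, …, Oct 17, Oct 20, Oct 21, skipping weekends and the listed holiday on Oct 2) brings us to Tuesday, October 21, 2025, which is the last day of the response period.
The date termination becomes effective: October 21, 2025 + 82 days = January 11, 2026.

January 11, 2026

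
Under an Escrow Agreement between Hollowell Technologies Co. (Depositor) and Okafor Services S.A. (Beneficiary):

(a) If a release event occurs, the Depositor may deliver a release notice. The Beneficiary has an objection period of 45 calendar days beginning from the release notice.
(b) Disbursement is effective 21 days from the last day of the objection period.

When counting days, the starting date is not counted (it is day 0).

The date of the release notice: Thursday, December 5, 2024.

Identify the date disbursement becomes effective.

February 9, 2025

Adding 45 calendar days to December 5, 2024 gives January 19, 2025, which is the last day of the objection period.
The date disbursement becomes effective: 21 calendar days after January 19, 2025 is February 9, 2025.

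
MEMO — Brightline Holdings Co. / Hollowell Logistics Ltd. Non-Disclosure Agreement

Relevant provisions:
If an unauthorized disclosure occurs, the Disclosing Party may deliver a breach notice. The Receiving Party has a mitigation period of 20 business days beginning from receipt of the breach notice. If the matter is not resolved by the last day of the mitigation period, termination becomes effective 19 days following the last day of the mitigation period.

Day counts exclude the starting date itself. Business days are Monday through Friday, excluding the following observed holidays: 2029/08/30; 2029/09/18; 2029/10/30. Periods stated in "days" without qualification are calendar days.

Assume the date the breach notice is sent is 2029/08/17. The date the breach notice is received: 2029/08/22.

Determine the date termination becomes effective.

From Wednesday, 2029/08/22, 20 business days (Aug 23, Aug 24, Aug 27, Aug 28, …, Sep 19, Sep 20, Sep 21, skipping weekends and the listed holidays on Aug 30, Sep 18) brings us to Friday, 2029/09/21, which is the last day of the mitigation period.
The date termination becomes effective: 2029/09/21 + 19 days = 2029/10/10.

2029/10/10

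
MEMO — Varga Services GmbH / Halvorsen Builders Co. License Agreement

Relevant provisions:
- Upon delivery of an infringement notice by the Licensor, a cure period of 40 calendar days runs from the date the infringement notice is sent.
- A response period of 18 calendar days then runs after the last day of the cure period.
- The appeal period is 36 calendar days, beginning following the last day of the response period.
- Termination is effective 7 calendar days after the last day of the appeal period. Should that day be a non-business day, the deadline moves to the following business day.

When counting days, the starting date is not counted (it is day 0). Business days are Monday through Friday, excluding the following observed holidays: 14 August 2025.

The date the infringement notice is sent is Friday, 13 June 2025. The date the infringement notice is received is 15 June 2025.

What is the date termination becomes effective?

22 September 2025

Adding 40 calendar days to 13 June 2025 gives 23 July 2025, which is the last day of the cure period.
Adding 18 calendar days to 23 July 2025 gives 10 August 2025, which is the last day of the response period.
The last day of the appeal period: 36 calendar days after 10 August 2025 is 15 September 2025.
Adding 7 calendar days to 15 September 2025 gives 22 September 2025, which is the date termination becomes effective. 22 September 2025 is a Monday and is not a listed holiday, so no roll-forward applies.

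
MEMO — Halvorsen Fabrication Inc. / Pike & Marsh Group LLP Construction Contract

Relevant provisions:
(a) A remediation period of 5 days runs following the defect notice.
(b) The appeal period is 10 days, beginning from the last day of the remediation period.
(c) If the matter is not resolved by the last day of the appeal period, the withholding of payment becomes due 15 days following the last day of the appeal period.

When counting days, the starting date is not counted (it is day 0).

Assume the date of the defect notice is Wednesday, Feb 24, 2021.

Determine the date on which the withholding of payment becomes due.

Adding 5 calendar days to Feb 24, 2021 gives Mar 1, 2021, which is the last day of the remediation period.
The last day of the appeal period: Mar 1, 2021 + 10 days = Mar 11, 2021.
The date on which the withholding of payment becomes due: Mar 11, 2021 + 15 days = Mar 26, 2021.

Mar 26, 2021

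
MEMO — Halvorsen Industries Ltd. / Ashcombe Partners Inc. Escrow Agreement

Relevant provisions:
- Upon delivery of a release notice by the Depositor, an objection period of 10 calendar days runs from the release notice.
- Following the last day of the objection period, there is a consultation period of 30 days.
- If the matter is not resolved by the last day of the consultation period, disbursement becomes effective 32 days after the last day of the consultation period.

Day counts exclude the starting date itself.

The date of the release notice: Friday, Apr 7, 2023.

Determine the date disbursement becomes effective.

Jun 18, 2023

The last day of the objection period: 10 calendar days after Apr 7, 2023 is Apr 17, 2023.
Adding 30 calendar days to Apr 17, 2023 gives May 17, 2023, which is the last day of the consultation period.
The date disbursement becomes effective: May 17, 2023 + 32 days = Jun 18, 2023.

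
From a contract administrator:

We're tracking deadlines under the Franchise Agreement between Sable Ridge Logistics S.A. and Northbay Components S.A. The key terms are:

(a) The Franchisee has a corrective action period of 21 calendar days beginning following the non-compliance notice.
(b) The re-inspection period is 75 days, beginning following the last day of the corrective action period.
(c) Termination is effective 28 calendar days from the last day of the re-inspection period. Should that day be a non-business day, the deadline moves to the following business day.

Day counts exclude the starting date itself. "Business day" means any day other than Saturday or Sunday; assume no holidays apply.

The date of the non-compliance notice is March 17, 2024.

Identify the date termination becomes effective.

The last day of the corrective action period: March 17, 2024 + 21 days = April 7, 2024.
Adding 75 calendar days to April 7, 2024 gives June 21, 2024, which is the last day of the re-inspection period.
The date termination becomes effective: June 21, 2024 + 28 days = July 19, 2024. July 19, 2024 is a Friday, so no roll-forward applies.

July 19, 2024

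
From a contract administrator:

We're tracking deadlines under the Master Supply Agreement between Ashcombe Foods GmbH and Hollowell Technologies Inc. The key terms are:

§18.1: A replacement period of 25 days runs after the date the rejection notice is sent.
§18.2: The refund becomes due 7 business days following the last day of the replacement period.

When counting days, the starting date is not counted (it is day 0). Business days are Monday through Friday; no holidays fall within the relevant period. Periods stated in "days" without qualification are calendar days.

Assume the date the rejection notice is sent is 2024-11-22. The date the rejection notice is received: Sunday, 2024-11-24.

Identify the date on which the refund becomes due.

The last day of the replacement period: 2024-11-22 + 25 days = 2024-12-17.
The date on which the refund becomes due: 7 business days after Tuesday, 2024-12-17, skipping weekends — Dec 18, Dec 19, Dec 20, Dec 23, Dec 24, Dec 25, Dec 26 — lands on Thursday, 2024-12-26.

2024-12-26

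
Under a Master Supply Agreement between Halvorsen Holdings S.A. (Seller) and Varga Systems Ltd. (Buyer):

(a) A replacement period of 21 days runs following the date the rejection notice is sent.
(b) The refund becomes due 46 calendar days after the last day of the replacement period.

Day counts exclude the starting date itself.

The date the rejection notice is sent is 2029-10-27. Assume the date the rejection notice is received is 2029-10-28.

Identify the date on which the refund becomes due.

2030-01-02

Adding 21 calendar days to 2029-10-27 gives 2029-11-17, which is the last day of the replacement period.
The date on which the refund becomes due: 2029-11-17 + 46 days = 2030-01-02.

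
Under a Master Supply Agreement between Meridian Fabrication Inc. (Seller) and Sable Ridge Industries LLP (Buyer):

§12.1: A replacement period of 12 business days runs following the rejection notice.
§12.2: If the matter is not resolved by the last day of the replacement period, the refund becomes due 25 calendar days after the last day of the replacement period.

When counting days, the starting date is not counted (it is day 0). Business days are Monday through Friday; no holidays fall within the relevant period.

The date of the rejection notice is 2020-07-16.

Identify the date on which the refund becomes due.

The last day of the replacement period: 12 business days after Thursday, 2020-07-16, skipping weekends — Jul 17, Jul 20, Jul 21, Jul 22, …, Jul 30, Jul 31, Aug 3 — lands on Monday, 2020-08-03.
Adding 25 calendar days to 2020-08-03 gives 2020-08-28, which is the date on which the refund becomes due.

2020-08-28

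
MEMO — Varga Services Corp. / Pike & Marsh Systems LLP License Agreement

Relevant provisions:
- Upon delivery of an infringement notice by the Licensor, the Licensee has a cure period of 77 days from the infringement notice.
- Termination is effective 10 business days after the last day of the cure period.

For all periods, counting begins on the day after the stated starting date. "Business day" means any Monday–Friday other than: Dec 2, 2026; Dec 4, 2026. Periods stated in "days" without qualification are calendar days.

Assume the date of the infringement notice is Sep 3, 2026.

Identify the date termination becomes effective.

Dec 7, 2026

The last day of the cure period: Sep 3, 2026 + 77 days = Nov 19, 2026.
From Thursday, Nov 19, 2026, 10 business days (Nov 20, Nov 23, Nov 24, Nov 25, Nov 26, Nov 27, Nov 30, Dec 1, Dec 3, Dec 7, skipping weekends and the listed holidays on Dec 2, Dec 4) brings us to Monday, Dec 7, 2026, which is the date termination becomes effective.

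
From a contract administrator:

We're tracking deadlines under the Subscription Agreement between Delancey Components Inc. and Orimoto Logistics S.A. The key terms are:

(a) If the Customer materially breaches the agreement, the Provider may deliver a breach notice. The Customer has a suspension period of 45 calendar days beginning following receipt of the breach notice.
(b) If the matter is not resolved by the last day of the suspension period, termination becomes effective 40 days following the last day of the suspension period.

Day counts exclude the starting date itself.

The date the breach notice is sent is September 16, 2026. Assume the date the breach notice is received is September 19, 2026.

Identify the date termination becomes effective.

December 13, 2026

The last day of the suspension period: September 19, 2026 + 45 days = November 3, 2026.
The date termination becomes effective: November 3, 2026 + 40 days = December 13, 2026.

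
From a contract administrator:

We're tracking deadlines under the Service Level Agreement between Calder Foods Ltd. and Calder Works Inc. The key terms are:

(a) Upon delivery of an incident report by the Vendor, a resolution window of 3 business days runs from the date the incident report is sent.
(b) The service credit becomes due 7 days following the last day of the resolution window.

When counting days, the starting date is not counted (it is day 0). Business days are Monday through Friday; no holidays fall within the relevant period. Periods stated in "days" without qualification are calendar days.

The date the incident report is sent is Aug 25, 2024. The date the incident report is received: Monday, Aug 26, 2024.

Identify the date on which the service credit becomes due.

From Sunday, Aug 25, 2024, 3 business days (Aug 26, Aug 27, Aug 28, skipping weekends) brings us to Wednesday, Aug 28, 2024, which is the last day of the resolution window.
The date on which the service credit becomes due: 7 calendar days after Aug 28, 2024 is Sep 4, 2024.

Sep 4, 2024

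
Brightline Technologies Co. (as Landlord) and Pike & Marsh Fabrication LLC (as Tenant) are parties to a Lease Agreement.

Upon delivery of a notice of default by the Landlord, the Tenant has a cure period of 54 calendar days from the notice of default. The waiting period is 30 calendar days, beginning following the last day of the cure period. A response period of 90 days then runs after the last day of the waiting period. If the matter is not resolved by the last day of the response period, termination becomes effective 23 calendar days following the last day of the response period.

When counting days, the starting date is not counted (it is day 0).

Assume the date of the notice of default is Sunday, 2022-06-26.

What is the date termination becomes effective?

2023-01-09

The last day of the cure period: 54 calendar days after 2022-06-26 is 2022-08-19.
The last day of the waiting period: 2022-08-19 + 30 days = 2022-09-18.
The last day of the response period: 90 calendar days after 2022-09-18 is 2022-12-17.
Adding 23 calendar days to 2022-12-17 gives 2023-01-09, which is the date termination becomes effective.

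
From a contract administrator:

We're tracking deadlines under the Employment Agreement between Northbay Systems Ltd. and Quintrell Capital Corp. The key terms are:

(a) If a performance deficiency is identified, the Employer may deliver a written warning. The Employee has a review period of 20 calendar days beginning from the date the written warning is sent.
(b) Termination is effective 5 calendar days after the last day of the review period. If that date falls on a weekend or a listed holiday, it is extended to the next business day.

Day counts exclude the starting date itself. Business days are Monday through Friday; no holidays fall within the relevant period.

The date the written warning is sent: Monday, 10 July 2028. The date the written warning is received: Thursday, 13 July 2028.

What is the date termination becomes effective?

Adding 20 calendar days to 10 July 2028 gives 30 July 2028, which is the last day of the review period.
The date termination becomes effective: 30 July 2028 + 5 days = 4 August 2028. 4 August 2028 is a Friday, so no roll-forward applies.

4 August 2028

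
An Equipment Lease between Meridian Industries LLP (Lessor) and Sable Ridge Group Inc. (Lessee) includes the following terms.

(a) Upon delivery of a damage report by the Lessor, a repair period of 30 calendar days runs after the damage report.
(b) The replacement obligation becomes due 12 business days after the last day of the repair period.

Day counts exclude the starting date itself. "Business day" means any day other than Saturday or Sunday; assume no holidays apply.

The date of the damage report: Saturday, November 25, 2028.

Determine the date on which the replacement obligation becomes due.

January 10, 2029

The last day of the repair period: November 25, 2028 + 30 days = December 25, 2028.
The date on which the replacement obligation becomes due: counting 12 business days from Monday, December 25, 2028 (Dec 26, Dec 27, Dec 28, Dec 29, …, Jan 8, Jan 9, Jan 10, skipping weekends) reaches Wednesday, January 10, 2029.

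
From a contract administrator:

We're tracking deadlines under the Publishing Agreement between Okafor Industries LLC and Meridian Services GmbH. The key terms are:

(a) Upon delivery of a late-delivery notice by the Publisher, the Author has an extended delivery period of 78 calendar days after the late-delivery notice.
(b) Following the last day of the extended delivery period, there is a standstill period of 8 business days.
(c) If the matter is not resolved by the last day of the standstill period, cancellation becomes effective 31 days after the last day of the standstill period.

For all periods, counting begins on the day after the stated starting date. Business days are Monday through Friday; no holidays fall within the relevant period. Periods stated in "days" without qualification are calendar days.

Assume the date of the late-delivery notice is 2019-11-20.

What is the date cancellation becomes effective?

The last day of the extended delivery period: 2019-11-20 + 78 days = 2020-02-06.
The last day of the standstill period: counting 8 business days from Thursday, 2020-02-06 (Feb 7, Feb 10, Feb 11, Feb 12, Feb 13, Feb 14, Feb 17, Feb 18, skipping weekends) reaches Tuesday, 2020-02-18.
The date cancellation becomes effective: 31 calendar days after 2020-02-18 is 2020-03-20.

2020-03-20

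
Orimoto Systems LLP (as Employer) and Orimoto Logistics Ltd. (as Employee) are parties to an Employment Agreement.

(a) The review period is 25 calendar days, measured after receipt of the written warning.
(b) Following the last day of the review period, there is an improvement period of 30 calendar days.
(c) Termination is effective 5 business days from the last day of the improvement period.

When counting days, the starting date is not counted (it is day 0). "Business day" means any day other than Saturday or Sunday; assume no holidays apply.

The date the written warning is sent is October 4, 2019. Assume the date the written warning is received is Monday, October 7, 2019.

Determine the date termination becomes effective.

December 6, 2019

Adding 25 calendar days to October 7, 2019 gives November 1, 2019, which is the last day of the review period.
The last day of the improvement period: November 1, 2019 + 30 days = December 1, 2019.
The date termination becomes effective: 5 business days after Sunday, December 1, 2019, skipping weekends — Dec 2, Dec 3, Dec 4, Dec 5, Dec 6 — lands on Friday, December 6, 2019.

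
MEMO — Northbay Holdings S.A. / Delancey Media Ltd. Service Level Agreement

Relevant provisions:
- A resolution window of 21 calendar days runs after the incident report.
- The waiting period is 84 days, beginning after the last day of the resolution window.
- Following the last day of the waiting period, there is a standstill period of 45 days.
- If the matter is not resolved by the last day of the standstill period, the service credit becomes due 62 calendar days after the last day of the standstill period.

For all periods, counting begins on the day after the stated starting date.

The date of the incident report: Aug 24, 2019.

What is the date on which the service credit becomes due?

Mar 23, 2020

Adding 21 calendar days to Aug 24, 2019 gives Sep 14, 2019, which is the last day of the resolution window.
The last day of the waiting period: 84 calendar days after Sep 14, 2019 is Dec 7, 2019.
Adding 45 calendar days to Dec 7, 2019 gives Jan 21, 2020, which is the last day of the standstill period.
The date on which the service credit becomes due: 62 calendar days after Jan 21, 2020 is Mar 23, 2020.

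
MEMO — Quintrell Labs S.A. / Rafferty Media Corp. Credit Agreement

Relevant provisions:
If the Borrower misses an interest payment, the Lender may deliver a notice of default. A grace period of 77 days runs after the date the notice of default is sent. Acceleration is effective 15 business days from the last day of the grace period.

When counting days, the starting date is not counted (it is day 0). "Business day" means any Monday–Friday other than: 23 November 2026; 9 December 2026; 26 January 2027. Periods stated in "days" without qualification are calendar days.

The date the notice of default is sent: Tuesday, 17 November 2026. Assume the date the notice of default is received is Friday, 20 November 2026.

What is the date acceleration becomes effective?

23 February 2027

Adding 77 calendar days to 17 November 2026 gives 2 February 2027, which is the last day of the grace period.
From Tuesday, 2 February 2027, 15 business days (Feb 3, Feb 4, Feb 5, Feb 8, …, Feb 19, Feb 22, Feb 23, skipping weekends) brings us to Tuesday, 23 February 2027, which is the date acceleration becomes effective.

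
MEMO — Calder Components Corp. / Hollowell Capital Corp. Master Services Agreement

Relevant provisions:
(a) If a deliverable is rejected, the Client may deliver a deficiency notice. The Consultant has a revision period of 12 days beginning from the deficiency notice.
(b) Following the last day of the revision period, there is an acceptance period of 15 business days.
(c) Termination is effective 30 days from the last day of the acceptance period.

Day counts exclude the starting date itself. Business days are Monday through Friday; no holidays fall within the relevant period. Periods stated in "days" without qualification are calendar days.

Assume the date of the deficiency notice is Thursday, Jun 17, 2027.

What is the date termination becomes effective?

Aug 19, 2027

The last day of the revision period: 12 calendar days after Jun 17, 2027 is Jun 29, 2027.
The last day of the acceptance period: 15 business days after Tuesday, Jun 29, 2027, skipping weekends — Jun 30, Jul 1, Jul 2, Jul 5, …, Jul 16, Jul 19, Jul 20 — lands on Tuesday, Jul 20, 2027.
The date termination becomes effective: Jul 20, 2027 + 30 days = Aug 19, 2027.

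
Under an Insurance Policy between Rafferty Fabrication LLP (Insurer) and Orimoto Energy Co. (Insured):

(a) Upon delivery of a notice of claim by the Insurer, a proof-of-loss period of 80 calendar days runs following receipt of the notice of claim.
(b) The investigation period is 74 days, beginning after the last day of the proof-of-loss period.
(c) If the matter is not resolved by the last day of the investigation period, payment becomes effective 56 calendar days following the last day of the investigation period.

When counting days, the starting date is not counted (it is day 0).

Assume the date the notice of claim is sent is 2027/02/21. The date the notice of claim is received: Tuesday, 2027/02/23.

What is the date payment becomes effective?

2027/09/21

Adding 80 calendar days to 2027/02/23 gives 2027/05/14, which is the last day of the proof-of-loss period.
The last day of the investigation period: 74 calendar days after 2027/05/14 is 2027/07/27.
The date payment becomes effective: 2027/07/27 + 56 days = 2027/09/21.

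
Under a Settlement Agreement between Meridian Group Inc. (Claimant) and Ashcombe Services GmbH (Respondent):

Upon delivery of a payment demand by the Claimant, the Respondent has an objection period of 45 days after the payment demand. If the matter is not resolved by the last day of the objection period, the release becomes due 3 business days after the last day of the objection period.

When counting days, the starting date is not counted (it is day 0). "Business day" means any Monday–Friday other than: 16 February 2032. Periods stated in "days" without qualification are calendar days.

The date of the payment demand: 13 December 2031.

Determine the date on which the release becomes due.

30 January 2032

The last day of the objection period: 13 December 2031 + 45 days = 27 January 2032.
From Tuesday, 27 January 2032, 3 business days (Jan 28, Jan 29, Jan 30, skipping weekends) brings us to Friday, 30 January 2032, which is the date on which the release becomes due.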